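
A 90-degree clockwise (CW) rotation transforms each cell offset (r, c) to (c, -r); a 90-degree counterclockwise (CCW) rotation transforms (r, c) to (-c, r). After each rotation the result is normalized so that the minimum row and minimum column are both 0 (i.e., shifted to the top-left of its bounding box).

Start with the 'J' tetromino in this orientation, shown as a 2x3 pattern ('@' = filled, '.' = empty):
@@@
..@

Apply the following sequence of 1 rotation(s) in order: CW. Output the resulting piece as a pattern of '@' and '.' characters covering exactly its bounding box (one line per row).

Start:
@@@
..@
After rotation 1 (CW):
.@
.@
@@

Answer: .@
.@
@@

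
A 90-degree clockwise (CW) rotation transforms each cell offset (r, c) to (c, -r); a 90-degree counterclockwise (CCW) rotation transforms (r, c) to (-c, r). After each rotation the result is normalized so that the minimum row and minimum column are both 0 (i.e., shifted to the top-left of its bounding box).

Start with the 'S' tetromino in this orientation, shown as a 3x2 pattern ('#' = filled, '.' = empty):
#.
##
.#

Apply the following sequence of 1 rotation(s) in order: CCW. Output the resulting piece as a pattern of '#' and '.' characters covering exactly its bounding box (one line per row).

Start:
#.
##
.#
After rotation 1 (CCW):
.##
##.

Answer: .##
##.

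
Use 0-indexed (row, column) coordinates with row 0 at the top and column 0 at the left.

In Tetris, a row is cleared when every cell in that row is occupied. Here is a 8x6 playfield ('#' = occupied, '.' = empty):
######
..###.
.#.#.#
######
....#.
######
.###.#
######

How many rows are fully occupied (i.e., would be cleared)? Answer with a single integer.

Answer: 4

Derivation:
Check each row:
  row 0: 0 empty cells -> FULL (clear)
  row 1: 3 empty cells -> not full
  row 2: 3 empty cells -> not full
  row 3: 0 empty cells -> FULL (clear)
  row 4: 5 empty cells -> not full
  row 5: 0 empty cells -> FULL (clear)
  row 6: 2 empty cells -> not full
  row 7: 0 empty cells -> FULL (clear)
Total rows cleared: 4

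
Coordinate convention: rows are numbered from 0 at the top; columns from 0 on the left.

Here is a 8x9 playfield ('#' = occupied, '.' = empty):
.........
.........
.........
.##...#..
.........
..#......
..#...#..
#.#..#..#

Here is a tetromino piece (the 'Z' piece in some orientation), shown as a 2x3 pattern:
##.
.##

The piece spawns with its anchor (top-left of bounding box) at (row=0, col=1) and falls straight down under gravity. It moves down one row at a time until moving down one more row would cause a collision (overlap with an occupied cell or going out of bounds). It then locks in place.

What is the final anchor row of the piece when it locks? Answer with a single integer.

Spawn at (row=0, col=1). Try each row:
  row 0: fits
  row 1: fits
  row 2: blocked -> lock at row 1

Answer: 1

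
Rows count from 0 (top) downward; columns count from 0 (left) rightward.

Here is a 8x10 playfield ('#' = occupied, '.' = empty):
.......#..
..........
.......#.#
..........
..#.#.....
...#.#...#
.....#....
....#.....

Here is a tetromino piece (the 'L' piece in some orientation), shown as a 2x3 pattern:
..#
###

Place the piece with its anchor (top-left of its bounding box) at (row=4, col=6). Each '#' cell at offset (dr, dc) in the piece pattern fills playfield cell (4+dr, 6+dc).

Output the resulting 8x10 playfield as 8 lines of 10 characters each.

Answer: .......#..
..........
.......#.#
..........
..#.#...#.
...#.#####
.....#....
....#.....

Derivation:
Fill (4+0,6+2) = (4,8)
Fill (4+1,6+0) = (5,6)
Fill (4+1,6+1) = (5,7)
Fill (4+1,6+2) = (5,8)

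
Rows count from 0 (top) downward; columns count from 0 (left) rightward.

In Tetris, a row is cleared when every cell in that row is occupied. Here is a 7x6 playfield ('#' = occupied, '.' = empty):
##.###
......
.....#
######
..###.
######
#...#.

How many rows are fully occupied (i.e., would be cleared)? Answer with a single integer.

Answer: 2

Derivation:
Check each row:
  row 0: 1 empty cell -> not full
  row 1: 6 empty cells -> not full
  row 2: 5 empty cells -> not full
  row 3: 0 empty cells -> FULL (clear)
  row 4: 3 empty cells -> not full
  row 5: 0 empty cells -> FULL (clear)
  row 6: 4 empty cells -> not full
Total rows cleared: 2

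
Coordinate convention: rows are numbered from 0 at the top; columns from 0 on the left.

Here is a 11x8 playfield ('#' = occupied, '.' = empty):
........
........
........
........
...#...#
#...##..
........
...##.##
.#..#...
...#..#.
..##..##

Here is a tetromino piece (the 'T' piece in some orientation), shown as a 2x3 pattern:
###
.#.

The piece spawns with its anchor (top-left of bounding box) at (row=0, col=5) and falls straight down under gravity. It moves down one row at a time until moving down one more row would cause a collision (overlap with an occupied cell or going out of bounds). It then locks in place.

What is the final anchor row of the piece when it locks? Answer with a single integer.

Answer: 3

Derivation:
Spawn at (row=0, col=5). Try each row:
  row 0: fits
  row 1: fits
  row 2: fits
  row 3: fits
  row 4: blocked -> lock at row 3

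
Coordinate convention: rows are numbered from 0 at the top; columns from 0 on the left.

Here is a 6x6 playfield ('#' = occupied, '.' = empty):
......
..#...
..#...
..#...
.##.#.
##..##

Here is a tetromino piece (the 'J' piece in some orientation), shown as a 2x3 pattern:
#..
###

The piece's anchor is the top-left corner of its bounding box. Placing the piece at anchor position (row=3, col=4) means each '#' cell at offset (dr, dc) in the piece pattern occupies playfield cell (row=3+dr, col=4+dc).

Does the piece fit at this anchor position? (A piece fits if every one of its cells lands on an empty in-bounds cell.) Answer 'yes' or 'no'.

Check each piece cell at anchor (3, 4):
  offset (0,0) -> (3,4): empty -> OK
  offset (1,0) -> (4,4): occupied ('#') -> FAIL
  offset (1,1) -> (4,5): empty -> OK
  offset (1,2) -> (4,6): out of bounds -> FAIL
All cells valid: no

Answer: no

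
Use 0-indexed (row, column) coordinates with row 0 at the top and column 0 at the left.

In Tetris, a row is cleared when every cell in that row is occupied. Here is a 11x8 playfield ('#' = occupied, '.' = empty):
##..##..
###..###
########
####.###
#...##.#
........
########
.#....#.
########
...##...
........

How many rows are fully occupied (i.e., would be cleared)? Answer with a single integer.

Answer: 3

Derivation:
Check each row:
  row 0: 4 empty cells -> not full
  row 1: 2 empty cells -> not full
  row 2: 0 empty cells -> FULL (clear)
  row 3: 1 empty cell -> not full
  row 4: 4 empty cells -> not full
  row 5: 8 empty cells -> not full
  row 6: 0 empty cells -> FULL (clear)
  row 7: 6 empty cells -> not full
  row 8: 0 empty cells -> FULL (clear)
  row 9: 6 empty cells -> not full
  row 10: 8 empty cells -> not full
Total rows cleared: 3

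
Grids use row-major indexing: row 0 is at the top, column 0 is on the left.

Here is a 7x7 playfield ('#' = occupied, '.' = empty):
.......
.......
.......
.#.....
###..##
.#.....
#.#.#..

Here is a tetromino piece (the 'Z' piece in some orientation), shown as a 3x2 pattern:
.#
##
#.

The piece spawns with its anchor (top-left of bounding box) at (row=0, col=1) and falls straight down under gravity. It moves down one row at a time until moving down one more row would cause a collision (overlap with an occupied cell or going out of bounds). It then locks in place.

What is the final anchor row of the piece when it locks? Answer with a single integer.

Answer: 0

Derivation:
Spawn at (row=0, col=1). Try each row:
  row 0: fits
  row 1: blocked -> lock at row 0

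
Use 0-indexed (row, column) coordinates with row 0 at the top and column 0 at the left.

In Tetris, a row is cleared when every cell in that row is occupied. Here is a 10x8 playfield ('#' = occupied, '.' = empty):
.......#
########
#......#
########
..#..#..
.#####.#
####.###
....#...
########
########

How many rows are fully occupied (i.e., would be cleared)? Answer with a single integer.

Check each row:
  row 0: 7 empty cells -> not full
  row 1: 0 empty cells -> FULL (clear)
  row 2: 6 empty cells -> not full
  row 3: 0 empty cells -> FULL (clear)
  row 4: 6 empty cells -> not full
  row 5: 2 empty cells -> not full
  row 6: 1 empty cell -> not full
  row 7: 7 empty cells -> not full
  row 8: 0 empty cells -> FULL (clear)
  row 9: 0 empty cells -> FULL (clear)
Total rows cleared: 4

Answer: 4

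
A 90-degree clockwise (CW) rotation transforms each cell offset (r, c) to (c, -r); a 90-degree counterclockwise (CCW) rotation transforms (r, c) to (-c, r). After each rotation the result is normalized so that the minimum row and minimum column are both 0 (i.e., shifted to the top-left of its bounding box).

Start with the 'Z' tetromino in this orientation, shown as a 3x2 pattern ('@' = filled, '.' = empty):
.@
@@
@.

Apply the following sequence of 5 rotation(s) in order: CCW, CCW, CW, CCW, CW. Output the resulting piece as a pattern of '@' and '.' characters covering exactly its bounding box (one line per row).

Start:
.@
@@
@.
After rotation 1 (CCW):
@@.
.@@
After rotation 2 (CCW):
.@
@@
@.
After rotation 3 (CW):
@@.
.@@
After rotation 4 (CCW):
.@
@@
@.
After rotation 5 (CW):
@@.
.@@

Answer: @@.
.@@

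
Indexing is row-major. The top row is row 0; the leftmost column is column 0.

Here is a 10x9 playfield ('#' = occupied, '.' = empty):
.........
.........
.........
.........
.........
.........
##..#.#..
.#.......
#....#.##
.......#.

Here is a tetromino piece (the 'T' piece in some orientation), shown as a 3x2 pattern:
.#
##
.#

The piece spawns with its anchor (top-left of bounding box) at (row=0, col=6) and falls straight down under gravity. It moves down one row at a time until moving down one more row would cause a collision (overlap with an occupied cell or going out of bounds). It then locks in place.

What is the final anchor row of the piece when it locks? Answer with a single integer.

Answer: 4

Derivation:
Spawn at (row=0, col=6). Try each row:
  row 0: fits
  row 1: fits
  row 2: fits
  row 3: fits
  row 4: fits
  row 5: blocked -> lock at row 4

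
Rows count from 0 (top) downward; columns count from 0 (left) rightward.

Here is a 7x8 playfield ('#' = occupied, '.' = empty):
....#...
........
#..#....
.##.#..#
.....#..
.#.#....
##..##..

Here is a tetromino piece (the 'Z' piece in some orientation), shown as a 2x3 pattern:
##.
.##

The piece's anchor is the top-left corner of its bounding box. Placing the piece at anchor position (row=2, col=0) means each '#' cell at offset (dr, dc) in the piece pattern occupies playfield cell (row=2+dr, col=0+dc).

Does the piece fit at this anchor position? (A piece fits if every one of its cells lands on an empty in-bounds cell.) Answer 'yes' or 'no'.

Check each piece cell at anchor (2, 0):
  offset (0,0) -> (2,0): occupied ('#') -> FAIL
  offset (0,1) -> (2,1): empty -> OK
  offset (1,1) -> (3,1): occupied ('#') -> FAIL
  offset (1,2) -> (3,2): occupied ('#') -> FAIL
All cells valid: no

Answer: no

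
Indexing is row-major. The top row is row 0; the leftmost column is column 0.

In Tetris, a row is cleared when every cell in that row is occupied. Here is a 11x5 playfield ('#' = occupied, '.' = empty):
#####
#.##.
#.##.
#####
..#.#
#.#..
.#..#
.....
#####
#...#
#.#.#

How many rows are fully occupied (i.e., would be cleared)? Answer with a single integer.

Answer: 3

Derivation:
Check each row:
  row 0: 0 empty cells -> FULL (clear)
  row 1: 2 empty cells -> not full
  row 2: 2 empty cells -> not full
  row 3: 0 empty cells -> FULL (clear)
  row 4: 3 empty cells -> not full
  row 5: 3 empty cells -> not full
  row 6: 3 empty cells -> not full
  row 7: 5 empty cells -> not full
  row 8: 0 empty cells -> FULL (clear)
  row 9: 3 empty cells -> not full
  row 10: 2 empty cells -> not full
Total rows cleared: 3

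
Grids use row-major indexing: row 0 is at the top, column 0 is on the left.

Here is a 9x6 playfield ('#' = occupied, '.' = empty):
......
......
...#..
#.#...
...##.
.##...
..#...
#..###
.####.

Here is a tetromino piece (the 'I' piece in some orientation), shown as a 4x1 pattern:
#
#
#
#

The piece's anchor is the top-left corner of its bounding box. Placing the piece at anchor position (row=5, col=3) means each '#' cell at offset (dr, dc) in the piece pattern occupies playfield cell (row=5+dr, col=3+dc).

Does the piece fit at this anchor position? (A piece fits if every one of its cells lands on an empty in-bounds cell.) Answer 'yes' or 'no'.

Answer: no

Derivation:
Check each piece cell at anchor (5, 3):
  offset (0,0) -> (5,3): empty -> OK
  offset (1,0) -> (6,3): empty -> OK
  offset (2,0) -> (7,3): occupied ('#') -> FAIL
  offset (3,0) -> (8,3): occupied ('#') -> FAIL
All cells valid: no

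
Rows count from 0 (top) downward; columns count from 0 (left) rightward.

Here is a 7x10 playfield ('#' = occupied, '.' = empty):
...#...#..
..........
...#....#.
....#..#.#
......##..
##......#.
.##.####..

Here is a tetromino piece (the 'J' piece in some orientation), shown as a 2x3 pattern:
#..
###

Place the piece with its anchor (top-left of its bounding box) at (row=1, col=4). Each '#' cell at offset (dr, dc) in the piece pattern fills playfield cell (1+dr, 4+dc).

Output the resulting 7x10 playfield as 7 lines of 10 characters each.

Answer: ...#...#..
....#.....
...####.#.
....#..#.#
......##..
##......#.
.##.####..

Derivation:
Fill (1+0,4+0) = (1,4)
Fill (1+1,4+0) = (2,4)
Fill (1+1,4+1) = (2,5)
Fill (1+1,4+2) = (2,6)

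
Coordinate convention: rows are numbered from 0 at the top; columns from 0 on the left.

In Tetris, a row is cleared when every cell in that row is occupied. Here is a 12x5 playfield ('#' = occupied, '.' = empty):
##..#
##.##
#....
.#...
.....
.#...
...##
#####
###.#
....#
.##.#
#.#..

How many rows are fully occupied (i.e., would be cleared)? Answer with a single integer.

Check each row:
  row 0: 2 empty cells -> not full
  row 1: 1 empty cell -> not full
  row 2: 4 empty cells -> not full
  row 3: 4 empty cells -> not full
  row 4: 5 empty cells -> not full
  row 5: 4 empty cells -> not full
  row 6: 3 empty cells -> not full
  row 7: 0 empty cells -> FULL (clear)
  row 8: 1 empty cell -> not full
  row 9: 4 empty cells -> not full
  row 10: 2 empty cells -> not full
  row 11: 3 empty cells -> not full
Total rows cleared: 1

Answer: 1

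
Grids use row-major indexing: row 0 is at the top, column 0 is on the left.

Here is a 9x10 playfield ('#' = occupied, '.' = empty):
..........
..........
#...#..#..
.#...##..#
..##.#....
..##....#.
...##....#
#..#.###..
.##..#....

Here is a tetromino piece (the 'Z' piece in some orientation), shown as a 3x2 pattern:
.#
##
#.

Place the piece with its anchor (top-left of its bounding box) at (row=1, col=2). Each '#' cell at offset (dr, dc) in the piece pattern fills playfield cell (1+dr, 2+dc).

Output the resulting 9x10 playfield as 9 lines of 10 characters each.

Fill (1+0,2+1) = (1,3)
Fill (1+1,2+0) = (2,2)
Fill (1+1,2+1) = (2,3)
Fill (1+2,2+0) = (3,2)

Answer: ..........
...#......
#.###..#..
.##..##..#
..##.#....
..##....#.
...##....#
#..#.###..
.##..#....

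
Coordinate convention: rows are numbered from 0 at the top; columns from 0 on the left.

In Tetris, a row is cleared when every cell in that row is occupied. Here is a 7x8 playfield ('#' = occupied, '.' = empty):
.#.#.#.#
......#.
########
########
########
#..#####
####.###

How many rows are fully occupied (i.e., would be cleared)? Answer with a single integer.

Answer: 3

Derivation:
Check each row:
  row 0: 4 empty cells -> not full
  row 1: 7 empty cells -> not full
  row 2: 0 empty cells -> FULL (clear)
  row 3: 0 empty cells -> FULL (clear)
  row 4: 0 empty cells -> FULL (clear)
  row 5: 2 empty cells -> not full
  row 6: 1 empty cell -> not full
Total rows cleared: 3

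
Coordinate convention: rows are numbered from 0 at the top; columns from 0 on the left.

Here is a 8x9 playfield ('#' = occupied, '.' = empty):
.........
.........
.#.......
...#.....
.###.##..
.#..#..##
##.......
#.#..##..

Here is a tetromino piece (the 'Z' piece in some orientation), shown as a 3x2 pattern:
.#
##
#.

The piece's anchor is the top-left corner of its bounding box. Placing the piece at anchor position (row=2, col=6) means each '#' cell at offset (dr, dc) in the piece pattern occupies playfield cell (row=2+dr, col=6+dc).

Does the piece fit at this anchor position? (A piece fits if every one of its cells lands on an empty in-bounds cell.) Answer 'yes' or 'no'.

Answer: no

Derivation:
Check each piece cell at anchor (2, 6):
  offset (0,1) -> (2,7): empty -> OK
  offset (1,0) -> (3,6): empty -> OK
  offset (1,1) -> (3,7): empty -> OK
  offset (2,0) -> (4,6): occupied ('#') -> FAIL
All cells valid: no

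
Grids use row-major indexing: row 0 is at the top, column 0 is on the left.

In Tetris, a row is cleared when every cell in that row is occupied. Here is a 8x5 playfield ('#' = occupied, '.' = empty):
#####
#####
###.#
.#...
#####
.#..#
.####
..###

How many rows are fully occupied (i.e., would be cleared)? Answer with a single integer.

Answer: 3

Derivation:
Check each row:
  row 0: 0 empty cells -> FULL (clear)
  row 1: 0 empty cells -> FULL (clear)
  row 2: 1 empty cell -> not full
  row 3: 4 empty cells -> not full
  row 4: 0 empty cells -> FULL (clear)
  row 5: 3 empty cells -> not full
  row 6: 1 empty cell -> not full
  row 7: 2 empty cells -> not full
Total rows cleared: 3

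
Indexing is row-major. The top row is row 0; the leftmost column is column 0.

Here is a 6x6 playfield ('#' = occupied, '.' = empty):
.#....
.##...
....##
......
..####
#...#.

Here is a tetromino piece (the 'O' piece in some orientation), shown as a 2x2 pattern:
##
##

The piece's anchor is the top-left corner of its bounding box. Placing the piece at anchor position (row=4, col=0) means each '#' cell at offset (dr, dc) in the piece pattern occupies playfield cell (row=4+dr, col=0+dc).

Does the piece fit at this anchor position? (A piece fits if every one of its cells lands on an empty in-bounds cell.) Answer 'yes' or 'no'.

Check each piece cell at anchor (4, 0):
  offset (0,0) -> (4,0): empty -> OK
  offset (0,1) -> (4,1): empty -> OK
  offset (1,0) -> (5,0): occupied ('#') -> FAIL
  offset (1,1) -> (5,1): empty -> OK
All cells valid: no

Answer: no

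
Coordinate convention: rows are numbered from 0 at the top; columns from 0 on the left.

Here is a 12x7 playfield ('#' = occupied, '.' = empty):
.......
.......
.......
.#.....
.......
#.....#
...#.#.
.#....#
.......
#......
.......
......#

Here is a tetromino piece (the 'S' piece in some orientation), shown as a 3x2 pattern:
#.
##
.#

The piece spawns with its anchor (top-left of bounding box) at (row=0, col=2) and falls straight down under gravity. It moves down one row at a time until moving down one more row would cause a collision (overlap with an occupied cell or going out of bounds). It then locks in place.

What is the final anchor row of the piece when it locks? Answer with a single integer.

Spawn at (row=0, col=2). Try each row:
  row 0: fits
  row 1: fits
  row 2: fits
  row 3: fits
  row 4: blocked -> lock at row 3

Answer: 3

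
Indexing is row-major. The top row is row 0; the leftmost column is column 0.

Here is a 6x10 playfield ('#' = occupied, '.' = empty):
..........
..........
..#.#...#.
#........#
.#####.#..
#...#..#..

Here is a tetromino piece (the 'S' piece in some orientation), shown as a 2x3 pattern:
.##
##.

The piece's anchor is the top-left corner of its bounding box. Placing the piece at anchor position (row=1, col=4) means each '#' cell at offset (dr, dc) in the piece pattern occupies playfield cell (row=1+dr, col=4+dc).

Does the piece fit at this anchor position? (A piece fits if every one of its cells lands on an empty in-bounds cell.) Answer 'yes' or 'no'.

Check each piece cell at anchor (1, 4):
  offset (0,1) -> (1,5): empty -> OK
  offset (0,2) -> (1,6): empty -> OK
  offset (1,0) -> (2,4): occupied ('#') -> FAIL
  offset (1,1) -> (2,5): empty -> OK
All cells valid: no

Answer: no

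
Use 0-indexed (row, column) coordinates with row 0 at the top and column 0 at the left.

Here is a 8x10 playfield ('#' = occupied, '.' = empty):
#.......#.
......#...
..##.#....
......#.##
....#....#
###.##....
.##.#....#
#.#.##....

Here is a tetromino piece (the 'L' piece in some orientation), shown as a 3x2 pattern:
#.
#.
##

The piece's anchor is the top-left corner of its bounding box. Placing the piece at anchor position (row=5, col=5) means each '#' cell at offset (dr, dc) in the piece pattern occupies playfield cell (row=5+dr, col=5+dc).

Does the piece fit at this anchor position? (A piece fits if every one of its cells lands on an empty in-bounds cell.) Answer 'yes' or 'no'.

Answer: no

Derivation:
Check each piece cell at anchor (5, 5):
  offset (0,0) -> (5,5): occupied ('#') -> FAIL
  offset (1,0) -> (6,5): empty -> OK
  offset (2,0) -> (7,5): occupied ('#') -> FAIL
  offset (2,1) -> (7,6): empty -> OK
All cells valid: no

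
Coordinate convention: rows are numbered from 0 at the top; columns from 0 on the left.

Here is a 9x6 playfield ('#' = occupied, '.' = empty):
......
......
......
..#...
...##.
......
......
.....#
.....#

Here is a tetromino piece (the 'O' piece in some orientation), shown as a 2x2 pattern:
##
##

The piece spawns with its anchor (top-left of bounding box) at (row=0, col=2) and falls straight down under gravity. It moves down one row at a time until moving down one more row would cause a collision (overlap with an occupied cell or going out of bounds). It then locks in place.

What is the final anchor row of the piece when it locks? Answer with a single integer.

Answer: 1

Derivation:
Spawn at (row=0, col=2). Try each row:
  row 0: fits
  row 1: fits
  row 2: blocked -> lock at row 1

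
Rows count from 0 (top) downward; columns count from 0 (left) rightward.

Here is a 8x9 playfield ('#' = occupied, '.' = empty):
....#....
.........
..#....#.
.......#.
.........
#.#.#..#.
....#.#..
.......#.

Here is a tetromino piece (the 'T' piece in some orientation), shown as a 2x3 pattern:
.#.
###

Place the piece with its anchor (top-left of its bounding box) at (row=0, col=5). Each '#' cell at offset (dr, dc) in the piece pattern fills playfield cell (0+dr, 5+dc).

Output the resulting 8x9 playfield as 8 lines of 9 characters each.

Fill (0+0,5+1) = (0,6)
Fill (0+1,5+0) = (1,5)
Fill (0+1,5+1) = (1,6)
Fill (0+1,5+2) = (1,7)

Answer: ....#.#..
.....###.
..#....#.
.......#.
.........
#.#.#..#.
....#.#..
.......#.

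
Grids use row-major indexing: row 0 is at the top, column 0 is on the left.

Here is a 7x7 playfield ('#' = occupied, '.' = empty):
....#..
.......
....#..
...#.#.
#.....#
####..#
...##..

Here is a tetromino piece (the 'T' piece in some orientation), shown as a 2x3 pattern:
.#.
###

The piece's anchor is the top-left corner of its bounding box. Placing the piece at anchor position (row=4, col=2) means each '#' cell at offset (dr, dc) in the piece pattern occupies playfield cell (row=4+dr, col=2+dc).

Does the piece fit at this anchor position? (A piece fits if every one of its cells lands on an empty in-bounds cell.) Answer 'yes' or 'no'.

Check each piece cell at anchor (4, 2):
  offset (0,1) -> (4,3): empty -> OK
  offset (1,0) -> (5,2): occupied ('#') -> FAIL
  offset (1,1) -> (5,3): occupied ('#') -> FAIL
  offset (1,2) -> (5,4): empty -> OK
All cells valid: no

Answer: no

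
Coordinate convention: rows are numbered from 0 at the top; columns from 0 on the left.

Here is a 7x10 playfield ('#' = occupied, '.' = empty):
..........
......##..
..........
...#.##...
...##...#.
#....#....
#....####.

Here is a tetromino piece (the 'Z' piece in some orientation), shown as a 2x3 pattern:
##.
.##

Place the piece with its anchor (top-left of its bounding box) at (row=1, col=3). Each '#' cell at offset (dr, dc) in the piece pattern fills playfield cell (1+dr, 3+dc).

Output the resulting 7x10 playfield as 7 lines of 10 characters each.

Fill (1+0,3+0) = (1,3)
Fill (1+0,3+1) = (1,4)
Fill (1+1,3+1) = (2,4)
Fill (1+1,3+2) = (2,5)

Answer: ..........
...##.##..
....##....
...#.##...
...##...#.
#....#....
#....####.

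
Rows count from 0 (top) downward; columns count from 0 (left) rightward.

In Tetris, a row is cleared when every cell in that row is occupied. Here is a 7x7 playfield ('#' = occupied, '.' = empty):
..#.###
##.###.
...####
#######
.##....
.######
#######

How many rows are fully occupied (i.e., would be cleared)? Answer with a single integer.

Answer: 2

Derivation:
Check each row:
  row 0: 3 empty cells -> not full
  row 1: 2 empty cells -> not full
  row 2: 3 empty cells -> not full
  row 3: 0 empty cells -> FULL (clear)
  row 4: 5 empty cells -> not full
  row 5: 1 empty cell -> not full
  row 6: 0 empty cells -> FULL (clear)
Total rows cleared: 2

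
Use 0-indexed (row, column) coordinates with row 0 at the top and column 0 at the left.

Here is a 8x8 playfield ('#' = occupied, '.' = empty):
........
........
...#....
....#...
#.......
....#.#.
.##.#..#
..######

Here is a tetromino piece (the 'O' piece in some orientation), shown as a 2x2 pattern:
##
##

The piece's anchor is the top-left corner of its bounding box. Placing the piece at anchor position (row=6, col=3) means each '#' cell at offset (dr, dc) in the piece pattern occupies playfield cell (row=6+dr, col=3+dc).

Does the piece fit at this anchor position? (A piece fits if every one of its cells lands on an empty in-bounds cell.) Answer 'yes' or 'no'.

Check each piece cell at anchor (6, 3):
  offset (0,0) -> (6,3): empty -> OK
  offset (0,1) -> (6,4): occupied ('#') -> FAIL
  offset (1,0) -> (7,3): occupied ('#') -> FAIL
  offset (1,1) -> (7,4): occupied ('#') -> FAIL
All cells valid: no

Answer: no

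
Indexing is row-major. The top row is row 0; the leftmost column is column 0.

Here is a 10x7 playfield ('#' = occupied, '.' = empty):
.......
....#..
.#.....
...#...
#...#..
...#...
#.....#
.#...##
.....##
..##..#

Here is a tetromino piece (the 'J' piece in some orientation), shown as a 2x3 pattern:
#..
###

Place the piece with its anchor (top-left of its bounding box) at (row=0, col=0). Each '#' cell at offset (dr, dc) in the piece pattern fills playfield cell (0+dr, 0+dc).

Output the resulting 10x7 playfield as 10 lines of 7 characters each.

Fill (0+0,0+0) = (0,0)
Fill (0+1,0+0) = (1,0)
Fill (0+1,0+1) = (1,1)
Fill (0+1,0+2) = (1,2)

Answer: #......
###.#..
.#.....
...#...
#...#..
...#...
#.....#
.#...##
.....##
..##..#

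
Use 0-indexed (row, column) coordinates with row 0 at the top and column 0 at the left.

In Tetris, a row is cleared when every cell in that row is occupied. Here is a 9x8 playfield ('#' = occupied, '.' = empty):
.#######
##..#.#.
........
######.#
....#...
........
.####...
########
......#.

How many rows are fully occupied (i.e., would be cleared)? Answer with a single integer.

Answer: 1

Derivation:
Check each row:
  row 0: 1 empty cell -> not full
  row 1: 4 empty cells -> not full
  row 2: 8 empty cells -> not full
  row 3: 1 empty cell -> not full
  row 4: 7 empty cells -> not full
  row 5: 8 empty cells -> not full
  row 6: 4 empty cells -> not full
  row 7: 0 empty cells -> FULL (clear)
  row 8: 7 empty cells -> not full
Total rows cleared: 1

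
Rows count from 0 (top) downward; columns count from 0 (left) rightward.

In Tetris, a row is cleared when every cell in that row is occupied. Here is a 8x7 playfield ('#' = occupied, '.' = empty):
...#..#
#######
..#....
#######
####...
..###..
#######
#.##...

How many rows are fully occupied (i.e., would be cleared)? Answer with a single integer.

Check each row:
  row 0: 5 empty cells -> not full
  row 1: 0 empty cells -> FULL (clear)
  row 2: 6 empty cells -> not full
  row 3: 0 empty cells -> FULL (clear)
  row 4: 3 empty cells -> not full
  row 5: 4 empty cells -> not full
  row 6: 0 empty cells -> FULL (clear)
  row 7: 4 empty cells -> not full
Total rows cleared: 3

Answer: 3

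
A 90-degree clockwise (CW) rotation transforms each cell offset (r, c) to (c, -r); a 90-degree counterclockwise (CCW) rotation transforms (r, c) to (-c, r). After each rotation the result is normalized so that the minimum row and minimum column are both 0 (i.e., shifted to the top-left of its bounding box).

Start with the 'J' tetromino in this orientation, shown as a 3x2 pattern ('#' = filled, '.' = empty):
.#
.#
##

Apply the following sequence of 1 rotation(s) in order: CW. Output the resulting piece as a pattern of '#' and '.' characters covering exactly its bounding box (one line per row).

Start:
.#
.#
##
After rotation 1 (CW):
#..
###

Answer: #..
###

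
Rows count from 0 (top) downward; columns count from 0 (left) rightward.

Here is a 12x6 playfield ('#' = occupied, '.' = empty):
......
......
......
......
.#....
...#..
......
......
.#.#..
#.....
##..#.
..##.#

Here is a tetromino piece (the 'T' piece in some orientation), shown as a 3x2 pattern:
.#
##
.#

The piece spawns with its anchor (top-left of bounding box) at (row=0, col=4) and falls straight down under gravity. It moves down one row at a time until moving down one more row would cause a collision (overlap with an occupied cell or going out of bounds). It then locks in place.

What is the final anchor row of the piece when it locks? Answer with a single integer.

Answer: 8

Derivation:
Spawn at (row=0, col=4). Try each row:
  row 0: fits
  row 1: fits
  row 2: fits
  row 3: fits
  row 4: fits
  row 5: fits
  row 6: fits
  row 7: fits
  row 8: fits
  row 9: blocked -> lock at row 8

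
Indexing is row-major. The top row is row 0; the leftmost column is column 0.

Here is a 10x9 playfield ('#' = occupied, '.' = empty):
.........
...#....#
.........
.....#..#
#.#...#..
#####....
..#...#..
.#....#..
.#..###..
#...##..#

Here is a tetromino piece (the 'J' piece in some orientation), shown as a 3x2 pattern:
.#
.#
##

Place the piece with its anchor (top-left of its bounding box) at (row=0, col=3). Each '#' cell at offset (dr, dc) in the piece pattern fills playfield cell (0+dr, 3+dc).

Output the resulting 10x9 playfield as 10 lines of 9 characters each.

Fill (0+0,3+1) = (0,4)
Fill (0+1,3+1) = (1,4)
Fill (0+2,3+0) = (2,3)
Fill (0+2,3+1) = (2,4)

Answer: ....#....
...##...#
...##....
.....#..#
#.#...#..
#####....
..#...#..
.#....#..
.#..###..
#...##..#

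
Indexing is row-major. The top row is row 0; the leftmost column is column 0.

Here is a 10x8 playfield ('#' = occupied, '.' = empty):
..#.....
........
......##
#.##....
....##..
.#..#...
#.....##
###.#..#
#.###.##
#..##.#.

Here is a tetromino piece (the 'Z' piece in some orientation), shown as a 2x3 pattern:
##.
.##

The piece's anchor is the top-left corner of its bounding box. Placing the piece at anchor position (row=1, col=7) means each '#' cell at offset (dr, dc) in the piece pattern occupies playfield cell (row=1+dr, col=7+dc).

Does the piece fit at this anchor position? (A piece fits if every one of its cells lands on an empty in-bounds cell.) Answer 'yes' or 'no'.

Check each piece cell at anchor (1, 7):
  offset (0,0) -> (1,7): empty -> OK
  offset (0,1) -> (1,8): out of bounds -> FAIL
  offset (1,1) -> (2,8): out of bounds -> FAIL
  offset (1,2) -> (2,9): out of bounds -> FAIL
All cells valid: no

Answer: no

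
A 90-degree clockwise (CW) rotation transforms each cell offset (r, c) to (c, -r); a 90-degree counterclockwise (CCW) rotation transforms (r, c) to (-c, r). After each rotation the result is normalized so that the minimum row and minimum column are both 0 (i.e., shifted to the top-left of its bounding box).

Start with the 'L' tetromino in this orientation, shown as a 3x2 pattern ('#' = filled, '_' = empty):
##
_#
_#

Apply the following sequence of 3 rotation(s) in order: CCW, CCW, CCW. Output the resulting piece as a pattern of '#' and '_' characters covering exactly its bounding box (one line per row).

Start:
##
_#
_#
After rotation 1 (CCW):
###
#__
After rotation 2 (CCW):
#_
#_
##
After rotation 3 (CCW):
__#
###

Answer: __#
###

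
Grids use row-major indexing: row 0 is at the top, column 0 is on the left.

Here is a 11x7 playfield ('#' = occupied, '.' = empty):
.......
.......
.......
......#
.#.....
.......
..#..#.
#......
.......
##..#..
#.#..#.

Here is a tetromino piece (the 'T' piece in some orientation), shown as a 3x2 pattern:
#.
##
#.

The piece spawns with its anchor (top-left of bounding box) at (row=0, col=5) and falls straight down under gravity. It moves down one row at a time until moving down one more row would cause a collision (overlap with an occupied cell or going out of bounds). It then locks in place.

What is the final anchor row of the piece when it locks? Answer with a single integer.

Spawn at (row=0, col=5). Try each row:
  row 0: fits
  row 1: fits
  row 2: blocked -> lock at row 1

Answer: 1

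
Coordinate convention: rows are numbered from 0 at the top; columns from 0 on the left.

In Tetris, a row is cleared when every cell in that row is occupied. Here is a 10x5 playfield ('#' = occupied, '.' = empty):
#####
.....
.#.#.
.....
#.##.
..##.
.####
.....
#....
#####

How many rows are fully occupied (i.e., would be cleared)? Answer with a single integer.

Answer: 2

Derivation:
Check each row:
  row 0: 0 empty cells -> FULL (clear)
  row 1: 5 empty cells -> not full
  row 2: 3 empty cells -> not full
  row 3: 5 empty cells -> not full
  row 4: 2 empty cells -> not full
  row 5: 3 empty cells -> not full
  row 6: 1 empty cell -> not full
  row 7: 5 empty cells -> not full
  row 8: 4 empty cells -> not full
  row 9: 0 empty cells -> FULL (clear)
Total rows cleared: 2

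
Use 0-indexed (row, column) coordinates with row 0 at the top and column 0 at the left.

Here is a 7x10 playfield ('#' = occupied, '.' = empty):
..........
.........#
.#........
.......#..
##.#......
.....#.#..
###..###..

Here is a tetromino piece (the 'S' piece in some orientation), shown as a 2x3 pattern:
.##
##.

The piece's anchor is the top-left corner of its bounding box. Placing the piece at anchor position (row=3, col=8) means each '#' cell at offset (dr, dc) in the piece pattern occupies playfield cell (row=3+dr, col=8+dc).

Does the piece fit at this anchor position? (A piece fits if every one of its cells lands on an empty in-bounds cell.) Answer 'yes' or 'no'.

Check each piece cell at anchor (3, 8):
  offset (0,1) -> (3,9): empty -> OK
  offset (0,2) -> (3,10): out of bounds -> FAIL
  offset (1,0) -> (4,8): empty -> OK
  offset (1,1) -> (4,9): empty -> OK
All cells valid: no

Answer: no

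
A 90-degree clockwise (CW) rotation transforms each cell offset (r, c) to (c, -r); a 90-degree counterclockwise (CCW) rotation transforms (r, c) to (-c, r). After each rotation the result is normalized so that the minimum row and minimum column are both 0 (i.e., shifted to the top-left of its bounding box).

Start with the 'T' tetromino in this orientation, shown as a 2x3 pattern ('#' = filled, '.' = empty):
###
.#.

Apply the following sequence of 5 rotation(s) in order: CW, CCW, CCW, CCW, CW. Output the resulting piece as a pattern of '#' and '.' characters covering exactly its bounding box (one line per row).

Answer: #.
##
#.

Derivation:
Start:
###
.#.
After rotation 1 (CW):
.#
##
.#
After rotation 2 (CCW):
###
.#.
After rotation 3 (CCW):
#.
##
#.
After rotation 4 (CCW):
.#.
###
After rotation 5 (CW):
#.
##
#.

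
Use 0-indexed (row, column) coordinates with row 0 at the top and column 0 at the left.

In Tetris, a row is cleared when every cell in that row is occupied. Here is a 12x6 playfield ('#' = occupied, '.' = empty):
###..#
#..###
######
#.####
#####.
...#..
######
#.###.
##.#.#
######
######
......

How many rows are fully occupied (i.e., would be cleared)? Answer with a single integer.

Check each row:
  row 0: 2 empty cells -> not full
  row 1: 2 empty cells -> not full
  row 2: 0 empty cells -> FULL (clear)
  row 3: 1 empty cell -> not full
  row 4: 1 empty cell -> not full
  row 5: 5 empty cells -> not full
  row 6: 0 empty cells -> FULL (clear)
  row 7: 2 empty cells -> not full
  row 8: 2 empty cells -> not full
  row 9: 0 empty cells -> FULL (clear)
  row 10: 0 empty cells -> FULL (clear)
  row 11: 6 empty cells -> not full
Total rows cleared: 4

Answer: 4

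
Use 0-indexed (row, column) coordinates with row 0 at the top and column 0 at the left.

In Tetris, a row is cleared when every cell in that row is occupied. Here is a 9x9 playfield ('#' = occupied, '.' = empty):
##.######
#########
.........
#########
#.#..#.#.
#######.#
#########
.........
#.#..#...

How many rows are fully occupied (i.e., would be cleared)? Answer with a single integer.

Answer: 3

Derivation:
Check each row:
  row 0: 1 empty cell -> not full
  row 1: 0 empty cells -> FULL (clear)
  row 2: 9 empty cells -> not full
  row 3: 0 empty cells -> FULL (clear)
  row 4: 5 empty cells -> not full
  row 5: 1 empty cell -> not full
  row 6: 0 empty cells -> FULL (clear)
  row 7: 9 empty cells -> not full
  row 8: 6 empty cells -> not full
Total rows cleared: 3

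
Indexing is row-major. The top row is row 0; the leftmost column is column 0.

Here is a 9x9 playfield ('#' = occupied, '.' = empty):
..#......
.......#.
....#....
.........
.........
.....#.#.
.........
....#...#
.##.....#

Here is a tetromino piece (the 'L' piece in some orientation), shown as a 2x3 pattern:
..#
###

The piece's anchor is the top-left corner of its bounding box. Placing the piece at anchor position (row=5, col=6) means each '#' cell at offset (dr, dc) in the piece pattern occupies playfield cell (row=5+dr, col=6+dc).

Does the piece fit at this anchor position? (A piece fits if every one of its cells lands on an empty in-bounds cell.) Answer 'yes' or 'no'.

Answer: yes

Derivation:
Check each piece cell at anchor (5, 6):
  offset (0,2) -> (5,8): empty -> OK
  offset (1,0) -> (6,6): empty -> OK
  offset (1,1) -> (6,7): empty -> OK
  offset (1,2) -> (6,8): empty -> OK
All cells valid: yes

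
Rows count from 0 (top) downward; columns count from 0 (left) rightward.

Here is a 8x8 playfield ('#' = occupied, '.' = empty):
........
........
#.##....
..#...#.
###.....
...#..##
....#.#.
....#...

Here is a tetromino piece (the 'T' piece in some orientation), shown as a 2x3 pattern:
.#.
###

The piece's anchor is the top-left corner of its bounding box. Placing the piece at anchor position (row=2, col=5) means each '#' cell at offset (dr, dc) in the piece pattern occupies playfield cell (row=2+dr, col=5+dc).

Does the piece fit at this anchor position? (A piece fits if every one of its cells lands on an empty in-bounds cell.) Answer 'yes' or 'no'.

Check each piece cell at anchor (2, 5):
  offset (0,1) -> (2,6): empty -> OK
  offset (1,0) -> (3,5): empty -> OK
  offset (1,1) -> (3,6): occupied ('#') -> FAIL
  offset (1,2) -> (3,7): empty -> OK
All cells valid: no

Answer: no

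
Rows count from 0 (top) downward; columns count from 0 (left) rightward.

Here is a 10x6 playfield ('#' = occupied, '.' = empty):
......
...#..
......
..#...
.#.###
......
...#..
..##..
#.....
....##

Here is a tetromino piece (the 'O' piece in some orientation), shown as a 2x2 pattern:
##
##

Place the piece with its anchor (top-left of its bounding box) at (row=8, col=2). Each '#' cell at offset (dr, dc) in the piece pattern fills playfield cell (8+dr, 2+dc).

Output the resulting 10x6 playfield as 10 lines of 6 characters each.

Fill (8+0,2+0) = (8,2)
Fill (8+0,2+1) = (8,3)
Fill (8+1,2+0) = (9,2)
Fill (8+1,2+1) = (9,3)

Answer: ......
...#..
......
..#...
.#.###
......
...#..
..##..
#.##..
..####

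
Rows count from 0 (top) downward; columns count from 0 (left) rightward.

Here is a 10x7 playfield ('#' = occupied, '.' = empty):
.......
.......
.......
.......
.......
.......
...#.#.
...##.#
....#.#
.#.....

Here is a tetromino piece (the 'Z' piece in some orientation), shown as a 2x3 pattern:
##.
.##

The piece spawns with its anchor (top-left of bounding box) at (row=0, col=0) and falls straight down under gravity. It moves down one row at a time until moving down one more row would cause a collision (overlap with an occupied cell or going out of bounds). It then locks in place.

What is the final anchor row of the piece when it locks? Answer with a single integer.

Answer: 7

Derivation:
Spawn at (row=0, col=0). Try each row:
  row 0: fits
  row 1: fits
  row 2: fits
  row 3: fits
  row 4: fits
  row 5: fits
  row 6: fits
  row 7: fits
  row 8: blocked -> lock at row 7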